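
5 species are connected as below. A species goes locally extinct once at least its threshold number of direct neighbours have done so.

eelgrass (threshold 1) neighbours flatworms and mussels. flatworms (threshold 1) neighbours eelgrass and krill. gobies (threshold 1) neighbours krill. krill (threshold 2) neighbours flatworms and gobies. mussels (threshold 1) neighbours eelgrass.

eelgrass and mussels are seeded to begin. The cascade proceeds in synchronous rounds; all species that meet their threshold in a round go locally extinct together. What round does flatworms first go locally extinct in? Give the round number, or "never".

Round 1 — eelgrass, mussels go locally extinct (initial).
Round 2 — checking thresholds:
  flatworms: 1 of 2 neighbours ≥ 1, goes locally extinct.
Round 3 — no new extinctions; cascade stops.

2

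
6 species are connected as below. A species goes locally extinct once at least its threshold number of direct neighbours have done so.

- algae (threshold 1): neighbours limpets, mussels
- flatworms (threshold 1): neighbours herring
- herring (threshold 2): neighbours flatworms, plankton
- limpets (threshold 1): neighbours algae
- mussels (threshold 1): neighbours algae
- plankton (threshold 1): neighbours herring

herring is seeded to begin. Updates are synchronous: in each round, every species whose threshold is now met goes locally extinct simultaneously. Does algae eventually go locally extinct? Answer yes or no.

no

Round 1 — herring goes locally extinct (initial).
Round 2 — checking thresholds:
  flatworms: 1 of 1 neighbours ≥ 1, goes locally extinct.
  plankton: 1 of 1 neighbours ≥ 1, goes locally extinct.
Round 3 — no new extinctions; cascade stops.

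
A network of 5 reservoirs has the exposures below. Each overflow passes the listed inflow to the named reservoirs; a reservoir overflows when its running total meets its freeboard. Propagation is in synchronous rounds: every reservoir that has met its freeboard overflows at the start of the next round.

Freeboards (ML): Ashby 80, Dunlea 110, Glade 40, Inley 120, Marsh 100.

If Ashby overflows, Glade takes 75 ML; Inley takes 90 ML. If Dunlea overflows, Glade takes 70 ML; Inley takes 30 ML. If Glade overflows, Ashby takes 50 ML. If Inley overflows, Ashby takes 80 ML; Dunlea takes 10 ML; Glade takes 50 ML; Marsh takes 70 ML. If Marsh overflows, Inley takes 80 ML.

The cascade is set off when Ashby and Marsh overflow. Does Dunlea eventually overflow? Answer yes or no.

no

Round 1 — Ashby, Marsh overflow (initial).
  Glade: +75 → 75 ≥ 40
  Inley: +90+80 → 170 ≥ 120
Round 2 — Glade, Inley overflow.
  Dunlea: +10 → 10 < 110
No further overflows.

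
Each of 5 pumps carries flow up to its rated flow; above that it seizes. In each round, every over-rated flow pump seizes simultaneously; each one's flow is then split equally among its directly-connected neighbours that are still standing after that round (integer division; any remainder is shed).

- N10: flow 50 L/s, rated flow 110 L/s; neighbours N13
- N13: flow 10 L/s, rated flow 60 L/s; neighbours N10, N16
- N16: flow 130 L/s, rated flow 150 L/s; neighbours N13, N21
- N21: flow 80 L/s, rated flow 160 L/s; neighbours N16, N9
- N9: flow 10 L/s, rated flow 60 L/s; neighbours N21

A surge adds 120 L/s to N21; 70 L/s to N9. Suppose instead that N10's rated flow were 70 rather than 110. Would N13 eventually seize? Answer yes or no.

yes

With N10's rated flow at 70:
Round 1 — N21 at 200 > 160; N9 at 80 > 60. N21, N9 seize.
  N21 sheds 200 L/s to N16: 200 each.
    N16: 130+200 = 330 > 150
  N9 sheds 80 L/s: no online neighbours, lost.
Round 2 — N16 seizes.
  N16 sheds 330 L/s to N13: 330 each.
    N13: 10+330 = 340 > 60
Round 3 — N13 seizes.
  N13 sheds 340 L/s to N10: 340 each.
    N10: 50+340 = 390 > 70
Round 4 — N10 seizes.
  N10 sheds 390 L/s: no online neighbours, lost.
No further seizures.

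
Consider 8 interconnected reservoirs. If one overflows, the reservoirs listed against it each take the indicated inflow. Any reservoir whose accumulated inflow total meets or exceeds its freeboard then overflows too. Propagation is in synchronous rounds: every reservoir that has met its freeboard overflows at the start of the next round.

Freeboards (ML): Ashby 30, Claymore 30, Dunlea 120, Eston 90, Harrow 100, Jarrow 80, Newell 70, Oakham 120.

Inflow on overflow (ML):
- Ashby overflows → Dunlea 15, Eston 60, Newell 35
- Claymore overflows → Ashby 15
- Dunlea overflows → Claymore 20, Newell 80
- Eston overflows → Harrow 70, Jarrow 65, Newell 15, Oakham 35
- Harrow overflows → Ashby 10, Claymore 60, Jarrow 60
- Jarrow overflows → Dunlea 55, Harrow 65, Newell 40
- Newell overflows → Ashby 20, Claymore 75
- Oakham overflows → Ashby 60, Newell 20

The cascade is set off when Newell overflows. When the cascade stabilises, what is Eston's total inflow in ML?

60

Round 1 — Newell overflows (initial).
  Ashby: +20 → 20 < 30
  Claymore: +75 → 75 ≥ 30
Round 2 — Claymore overflows.
  Ashby: +15 → 35 ≥ 30
Round 3 — Ashby overflows.
  Dunlea: +15 → 15 < 120
  Eston: +60 → 60 < 90
No further overflows.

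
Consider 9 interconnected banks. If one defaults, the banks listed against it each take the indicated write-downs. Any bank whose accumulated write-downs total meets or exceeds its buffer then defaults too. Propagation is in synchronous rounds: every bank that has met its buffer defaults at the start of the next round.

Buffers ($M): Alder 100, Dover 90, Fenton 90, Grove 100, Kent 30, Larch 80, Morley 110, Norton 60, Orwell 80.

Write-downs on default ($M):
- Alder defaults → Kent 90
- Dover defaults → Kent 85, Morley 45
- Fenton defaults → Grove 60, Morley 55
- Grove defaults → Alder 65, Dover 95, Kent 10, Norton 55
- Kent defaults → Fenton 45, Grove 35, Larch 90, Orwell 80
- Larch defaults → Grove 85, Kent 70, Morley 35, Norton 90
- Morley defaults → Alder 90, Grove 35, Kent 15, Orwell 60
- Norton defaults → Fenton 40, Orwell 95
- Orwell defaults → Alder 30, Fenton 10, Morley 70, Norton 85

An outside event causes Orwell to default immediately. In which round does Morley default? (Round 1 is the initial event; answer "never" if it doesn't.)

Round 1 — Orwell defaults (initial).
  Alder: +30 → 30 < 100
  Fenton: +10 → 10 < 90
  Morley: +70 → 70 < 110
  Norton: +85 → 85 ≥ 60
Round 2 — Norton defaults.
  Fenton: +40 → 50 < 90
No further defaults.

never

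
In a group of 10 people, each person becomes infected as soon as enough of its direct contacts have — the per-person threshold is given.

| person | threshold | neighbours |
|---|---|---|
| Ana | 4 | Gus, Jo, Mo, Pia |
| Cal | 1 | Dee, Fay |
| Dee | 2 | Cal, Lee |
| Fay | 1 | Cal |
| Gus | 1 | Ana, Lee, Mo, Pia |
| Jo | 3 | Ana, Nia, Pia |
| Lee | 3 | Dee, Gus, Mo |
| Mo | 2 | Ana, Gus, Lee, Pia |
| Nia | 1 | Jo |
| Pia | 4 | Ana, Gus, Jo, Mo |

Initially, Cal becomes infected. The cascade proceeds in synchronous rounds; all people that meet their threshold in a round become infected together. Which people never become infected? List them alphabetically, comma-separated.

Round 1 — Cal becomes infected (initial).
Round 2 — checking thresholds:
  Dee: 1 of 2 neighbours < 2, not yet.
  Fay: 1 of 1 neighbours ≥ 1, becomes infected.
Round 3 — no new infections; cascade stops.

Ana, Dee, Gus, Jo, Lee, Mo, Nia, Pia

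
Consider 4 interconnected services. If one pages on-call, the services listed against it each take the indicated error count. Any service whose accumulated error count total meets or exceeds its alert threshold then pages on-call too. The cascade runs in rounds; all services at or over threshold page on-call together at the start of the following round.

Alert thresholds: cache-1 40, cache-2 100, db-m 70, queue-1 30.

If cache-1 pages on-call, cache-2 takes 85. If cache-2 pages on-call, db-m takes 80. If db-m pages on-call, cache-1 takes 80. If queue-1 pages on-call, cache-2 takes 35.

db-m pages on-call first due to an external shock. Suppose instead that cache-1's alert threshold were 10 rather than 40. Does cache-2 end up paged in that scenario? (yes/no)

no

With cache-1's alert threshold at 10:
Round 1 — db-m pages on-call (initial).
  cache-1: +80 → 80 ≥ 10
Round 2 — cache-1 pages on-call.
  cache-2: +85 → 85 < 100
No further pages.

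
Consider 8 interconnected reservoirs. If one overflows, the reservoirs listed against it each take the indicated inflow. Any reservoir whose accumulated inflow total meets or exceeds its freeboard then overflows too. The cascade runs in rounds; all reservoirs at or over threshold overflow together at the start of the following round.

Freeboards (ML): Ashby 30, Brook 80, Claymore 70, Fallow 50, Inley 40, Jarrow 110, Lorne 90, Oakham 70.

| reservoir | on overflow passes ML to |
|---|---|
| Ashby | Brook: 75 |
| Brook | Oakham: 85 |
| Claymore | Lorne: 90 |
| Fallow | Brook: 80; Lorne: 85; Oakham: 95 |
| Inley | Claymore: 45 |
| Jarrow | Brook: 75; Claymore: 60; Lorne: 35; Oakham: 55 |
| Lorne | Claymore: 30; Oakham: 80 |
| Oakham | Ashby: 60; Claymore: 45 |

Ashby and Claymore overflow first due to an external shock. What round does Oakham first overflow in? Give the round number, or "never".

Round 1 — Ashby, Claymore overflow (initial).
  Brook: +75 → 75 < 80
  Lorne: +90 → 90 ≥ 90
Round 2 — Lorne overflows.
  Oakham: +80 → 80 ≥ 70
Round 3 — Oakham overflows.
No further overflows.

3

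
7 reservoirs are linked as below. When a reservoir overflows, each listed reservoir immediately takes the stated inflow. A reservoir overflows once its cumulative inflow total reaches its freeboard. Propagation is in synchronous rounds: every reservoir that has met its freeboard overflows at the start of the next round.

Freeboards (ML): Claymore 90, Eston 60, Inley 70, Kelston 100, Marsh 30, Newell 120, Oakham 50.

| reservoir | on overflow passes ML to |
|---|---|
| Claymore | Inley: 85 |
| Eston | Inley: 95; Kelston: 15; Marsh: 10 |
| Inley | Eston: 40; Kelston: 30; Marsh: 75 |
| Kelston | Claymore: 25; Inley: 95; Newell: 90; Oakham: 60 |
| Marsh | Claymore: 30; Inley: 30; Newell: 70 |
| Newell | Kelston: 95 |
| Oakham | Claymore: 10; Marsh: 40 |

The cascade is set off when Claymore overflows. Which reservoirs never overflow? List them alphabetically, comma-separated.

Eston, Kelston, Newell, Oakham

Round 1 — Claymore overflows (initial).
  Inley: +85 → 85 ≥ 70
Round 2 — Inley overflows.
  Eston: +40 → 40 < 60
  Kelston: +30 → 30 < 100
  Marsh: +75 → 75 ≥ 30
Round 3 — Marsh overflows.
  Newell: +70 → 70 < 120
No further overflows.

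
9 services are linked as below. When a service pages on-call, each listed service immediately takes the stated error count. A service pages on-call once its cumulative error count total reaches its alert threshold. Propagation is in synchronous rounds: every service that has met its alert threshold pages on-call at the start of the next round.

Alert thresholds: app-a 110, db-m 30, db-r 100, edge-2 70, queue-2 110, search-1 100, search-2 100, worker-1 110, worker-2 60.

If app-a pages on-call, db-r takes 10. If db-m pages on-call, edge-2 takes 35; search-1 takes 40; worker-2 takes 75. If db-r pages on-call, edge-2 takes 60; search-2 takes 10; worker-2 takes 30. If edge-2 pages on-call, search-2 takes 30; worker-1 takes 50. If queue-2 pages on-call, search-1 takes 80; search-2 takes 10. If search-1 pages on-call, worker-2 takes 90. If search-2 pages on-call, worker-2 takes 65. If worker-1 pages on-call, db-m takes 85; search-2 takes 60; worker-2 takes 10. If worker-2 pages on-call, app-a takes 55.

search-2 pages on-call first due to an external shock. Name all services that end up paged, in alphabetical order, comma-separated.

Round 1 — search-2 pages on-call (initial).
  worker-2: +65 → 65 ≥ 60
Round 2 — worker-2 pages on-call.
  app-a: +55 → 55 < 110
No further pages.

search-2, worker-2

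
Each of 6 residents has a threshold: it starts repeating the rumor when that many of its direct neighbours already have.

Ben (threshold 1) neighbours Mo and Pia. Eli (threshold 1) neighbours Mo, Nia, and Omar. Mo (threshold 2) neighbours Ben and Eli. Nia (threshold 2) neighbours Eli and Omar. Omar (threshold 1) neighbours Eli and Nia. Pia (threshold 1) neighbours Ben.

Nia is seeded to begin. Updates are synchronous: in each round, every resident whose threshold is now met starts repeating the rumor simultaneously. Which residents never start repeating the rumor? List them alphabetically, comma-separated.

Round 1 — Nia starts repeating the rumor (initial).
Round 2 — checking thresholds:
  Eli: 1 of 3 neighbours ≥ 1, starts repeating the rumor.
  Omar: 1 of 2 neighbours ≥ 1, starts repeating the rumor.
Round 3 — no new spreads; cascade stops.

Ben, Mo, Pia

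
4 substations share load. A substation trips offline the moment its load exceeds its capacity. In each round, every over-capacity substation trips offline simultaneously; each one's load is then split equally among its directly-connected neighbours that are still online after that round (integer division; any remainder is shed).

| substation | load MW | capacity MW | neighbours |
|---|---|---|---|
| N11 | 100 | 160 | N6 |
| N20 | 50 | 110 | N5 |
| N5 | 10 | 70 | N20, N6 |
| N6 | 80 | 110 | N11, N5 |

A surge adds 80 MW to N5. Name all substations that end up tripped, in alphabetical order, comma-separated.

Round 1 — N5 at 90 > 70. N5 trips offline.
  N5 sheds 90 MW to N20, N6: 45 each.
    N20: 50+45 = 95 ≤ 110
    N6: 80+45 = 125 > 110
Round 2 — N6 trips offline.
  N6 sheds 125 MW to N11: 125 each.
    N11: 100+125 = 225 > 160
Round 3 — N11 trips offline.
  N11 sheds 225 MW: no online neighbours, lost.
No further trips.

N11, N5, N6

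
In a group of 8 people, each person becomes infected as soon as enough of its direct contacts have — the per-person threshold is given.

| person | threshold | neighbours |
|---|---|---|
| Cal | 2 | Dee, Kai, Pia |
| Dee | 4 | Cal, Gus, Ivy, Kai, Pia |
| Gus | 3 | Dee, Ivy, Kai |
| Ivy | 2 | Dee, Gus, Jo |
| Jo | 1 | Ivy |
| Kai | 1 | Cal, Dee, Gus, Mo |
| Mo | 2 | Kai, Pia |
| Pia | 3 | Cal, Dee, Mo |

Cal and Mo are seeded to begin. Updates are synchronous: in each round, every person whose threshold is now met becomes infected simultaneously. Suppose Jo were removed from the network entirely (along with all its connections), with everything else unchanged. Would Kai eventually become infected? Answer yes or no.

yes

With Jo removed:
Round 1 — Cal, Mo become infected (initial).
Round 2 — checking thresholds:
  Dee: 1 of 5 neighbours < 4, not yet.
  Kai: 2 of 4 neighbours ≥ 1, becomes infected.
  Pia: 2 of 3 neighbours < 3, not yet.
Round 3 — no new infections; cascade stops.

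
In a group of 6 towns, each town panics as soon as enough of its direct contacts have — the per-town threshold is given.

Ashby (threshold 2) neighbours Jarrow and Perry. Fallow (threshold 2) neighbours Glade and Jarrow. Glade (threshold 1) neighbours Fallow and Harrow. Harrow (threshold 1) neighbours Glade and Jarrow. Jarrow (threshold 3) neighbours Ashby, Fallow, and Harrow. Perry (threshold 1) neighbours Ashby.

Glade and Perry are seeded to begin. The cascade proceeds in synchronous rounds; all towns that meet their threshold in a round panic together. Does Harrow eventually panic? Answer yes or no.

Round 1 — Glade, Perry panic (initial).
Round 2 — checking thresholds:
  Ashby: 1 of 2 neighbours < 2, below threshold.
  Fallow: 1 of 2 neighbours < 2, below threshold.
  Harrow: 1 of 2 neighbours ≥ 1, panics.
Round 3 — no new panics; cascade stops.

yes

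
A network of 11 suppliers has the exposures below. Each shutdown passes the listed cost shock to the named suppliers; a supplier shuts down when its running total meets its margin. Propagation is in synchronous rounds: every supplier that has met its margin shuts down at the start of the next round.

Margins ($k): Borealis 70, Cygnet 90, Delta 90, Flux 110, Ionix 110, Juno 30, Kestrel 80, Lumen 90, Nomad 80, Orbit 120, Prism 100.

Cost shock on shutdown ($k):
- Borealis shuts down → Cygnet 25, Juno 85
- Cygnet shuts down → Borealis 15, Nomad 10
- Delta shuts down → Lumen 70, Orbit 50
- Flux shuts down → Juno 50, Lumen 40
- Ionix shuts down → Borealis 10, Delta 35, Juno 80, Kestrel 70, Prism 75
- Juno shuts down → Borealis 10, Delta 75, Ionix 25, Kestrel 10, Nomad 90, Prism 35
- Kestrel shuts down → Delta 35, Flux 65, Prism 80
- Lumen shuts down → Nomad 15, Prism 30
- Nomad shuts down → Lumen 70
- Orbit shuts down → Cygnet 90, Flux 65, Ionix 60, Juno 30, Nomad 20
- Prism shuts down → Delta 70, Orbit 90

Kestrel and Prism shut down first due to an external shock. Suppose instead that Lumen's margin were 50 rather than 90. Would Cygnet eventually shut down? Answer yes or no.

With Lumen's margin at 50:
Round 1 — Kestrel, Prism shut down (initial).
  Delta: +35+70 → 105 ≥ 90
  Flux: +65 → 65 < 110
  Orbit: +90 → 90 < 120
Round 2 — Delta shuts down.
  Lumen: +70 → 70 ≥ 50
  Orbit: +50 → 140 ≥ 120
Round 3 — Lumen, Orbit shut down.
  Cygnet: +90 → 90 ≥ 90
  Flux: +65 → 130 ≥ 110
  Ionix: +60 → 60 < 110
  Juno: +30 → 30 ≥ 30
  Nomad: +15+20 → 35 < 80
Round 4 — Cygnet, Flux, Juno shut down.
  Borealis: +15+10 → 25 < 70
  Ionix: +25 → 85 < 110
  Nomad: +10+90 → 135 ≥ 80
Round 5 — Nomad shuts down.
No further shutdowns.

yes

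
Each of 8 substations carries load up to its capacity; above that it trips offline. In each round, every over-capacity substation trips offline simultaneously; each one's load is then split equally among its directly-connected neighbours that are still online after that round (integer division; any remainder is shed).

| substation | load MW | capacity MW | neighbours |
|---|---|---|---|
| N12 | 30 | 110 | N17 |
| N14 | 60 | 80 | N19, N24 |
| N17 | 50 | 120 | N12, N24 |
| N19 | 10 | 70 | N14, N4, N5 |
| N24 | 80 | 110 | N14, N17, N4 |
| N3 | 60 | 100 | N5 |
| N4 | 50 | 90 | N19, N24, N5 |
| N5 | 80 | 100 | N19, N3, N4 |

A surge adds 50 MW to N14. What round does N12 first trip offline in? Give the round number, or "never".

never

Round 1 — N14 at 110 > 80. N14 trips offline.
  N14 sheds 110 MW to N19, N24: 55 each.
    N19: 10+55 = 65 ≤ 70
    N24: 80+55 = 135 > 110
Round 2 — N24 trips offline.
  N24 sheds 135 MW to N17, N4: 67 each (1 lost).
    N17: 50+67 = 117 ≤ 120
    N4: 50+67 = 117 > 90
Round 3 — N4 trips offline.
  N4 sheds 117 MW to N19, N5: 58 each (1 lost).
    N19: 65+58 = 123 > 70
    N5: 80+58 = 138 > 100
Round 4 — N19, N5 trip offline.
  N19 sheds 123 MW: no online neighbours, lost.
  N5 sheds 138 MW to N3: 138 each.
    N3: 60+138 = 198 > 100
Round 5 — N3 trips offline.
  N3 sheds 198 MW: no online neighbours, lost.
No further trips.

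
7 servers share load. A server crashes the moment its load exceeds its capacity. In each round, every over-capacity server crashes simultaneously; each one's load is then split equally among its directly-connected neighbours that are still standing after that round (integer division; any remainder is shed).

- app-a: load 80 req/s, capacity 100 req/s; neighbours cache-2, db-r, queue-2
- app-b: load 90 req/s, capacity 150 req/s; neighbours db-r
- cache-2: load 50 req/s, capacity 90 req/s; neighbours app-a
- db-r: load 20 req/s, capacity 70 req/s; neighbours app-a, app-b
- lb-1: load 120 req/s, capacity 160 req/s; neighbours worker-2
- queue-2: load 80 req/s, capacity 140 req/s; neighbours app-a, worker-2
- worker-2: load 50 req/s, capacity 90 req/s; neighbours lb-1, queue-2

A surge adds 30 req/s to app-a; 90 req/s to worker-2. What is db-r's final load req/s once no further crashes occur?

56

Round 1 — app-a at 110 > 100; worker-2 at 140 > 90. app-a, worker-2 crash.
  app-a sheds 110 req/s to cache-2, db-r, queue-2: 36 each (2 lost).
    cache-2: 50+36 = 86 ≤ 90
    db-r: 20+36 = 56 ≤ 70
    queue-2: 80+36 = 116 ≤ 140
  worker-2 sheds 140 req/s to lb-1, queue-2: 70 each.
    lb-1: 120+70 = 190 > 160
    queue-2: 116+70 = 186 > 140
Round 2 — lb-1, queue-2 crash.
  lb-1 sheds 190 req/s: no online neighbours, lost.
  queue-2 sheds 186 req/s: no online neighbours, lost.
No further crashes.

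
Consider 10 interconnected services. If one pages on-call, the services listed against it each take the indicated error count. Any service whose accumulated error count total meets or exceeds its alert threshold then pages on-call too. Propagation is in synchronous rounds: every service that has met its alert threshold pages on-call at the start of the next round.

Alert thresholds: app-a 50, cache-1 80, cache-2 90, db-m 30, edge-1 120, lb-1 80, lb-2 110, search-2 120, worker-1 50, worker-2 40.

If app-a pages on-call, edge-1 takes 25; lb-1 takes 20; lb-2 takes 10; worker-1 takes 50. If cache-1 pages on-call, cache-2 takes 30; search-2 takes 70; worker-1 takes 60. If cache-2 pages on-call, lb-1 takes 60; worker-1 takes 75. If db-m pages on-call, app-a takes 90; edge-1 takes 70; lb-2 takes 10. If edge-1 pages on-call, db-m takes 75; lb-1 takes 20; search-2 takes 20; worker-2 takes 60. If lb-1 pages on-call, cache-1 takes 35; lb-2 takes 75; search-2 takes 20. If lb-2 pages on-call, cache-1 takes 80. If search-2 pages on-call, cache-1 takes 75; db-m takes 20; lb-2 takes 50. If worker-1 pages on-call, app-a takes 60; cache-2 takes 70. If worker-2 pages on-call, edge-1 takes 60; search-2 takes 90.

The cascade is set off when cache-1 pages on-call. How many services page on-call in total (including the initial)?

Round 1 — cache-1 pages on-call (initial).
  cache-2: +30 → 30 < 90
  search-2: +70 → 70 < 120
  worker-1: +60 → 60 ≥ 50
Round 2 — worker-1 pages on-call.
  app-a: +60 → 60 ≥ 50
  cache-2: +70 → 100 ≥ 90
Round 3 — app-a, cache-2 page on-call.
  edge-1: +25 → 25 < 120
  lb-1: +20+60 → 80 ≥ 80
  lb-2: +10 → 10 < 110
Round 4 — lb-1 pages on-call.
  lb-2: +75 → 85 < 110
  search-2: +20 → 90 < 120
No further pages.

5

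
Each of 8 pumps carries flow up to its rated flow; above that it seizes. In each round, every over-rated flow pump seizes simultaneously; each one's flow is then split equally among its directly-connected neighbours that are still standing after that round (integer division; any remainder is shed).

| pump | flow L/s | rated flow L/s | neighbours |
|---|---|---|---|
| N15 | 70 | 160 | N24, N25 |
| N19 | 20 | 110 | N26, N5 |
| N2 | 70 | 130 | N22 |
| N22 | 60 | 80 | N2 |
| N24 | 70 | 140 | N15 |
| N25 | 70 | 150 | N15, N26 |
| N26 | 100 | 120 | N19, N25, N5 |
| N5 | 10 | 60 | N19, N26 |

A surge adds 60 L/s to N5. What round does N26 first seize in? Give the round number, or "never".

2

Round 1 — N5 at 70 > 60. N5 seizes.
  N5 sheds 70 L/s to N19, N26: 35 each.
    N19: 20+35 = 55 ≤ 110
    N26: 100+35 = 135 > 120
Round 2 — N26 seizes.
  N26 sheds 135 L/s to N19, N25: 67 each (1 lost).
    N19: 55+67 = 122 > 110
    N25: 70+67 = 137 ≤ 150
Round 3 — N19 seizes.
  N19 sheds 122 L/s: no online neighbours, lost.
No further seizures.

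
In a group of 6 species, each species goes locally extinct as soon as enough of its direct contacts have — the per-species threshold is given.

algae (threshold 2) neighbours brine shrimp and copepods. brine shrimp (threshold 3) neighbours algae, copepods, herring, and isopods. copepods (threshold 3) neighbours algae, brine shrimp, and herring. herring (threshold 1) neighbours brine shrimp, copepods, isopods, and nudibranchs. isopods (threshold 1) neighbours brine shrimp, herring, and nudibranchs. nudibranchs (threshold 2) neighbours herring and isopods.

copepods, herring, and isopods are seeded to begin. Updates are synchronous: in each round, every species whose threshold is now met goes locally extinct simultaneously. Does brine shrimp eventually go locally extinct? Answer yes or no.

yes

Round 1 — copepods, herring, isopods go locally extinct (initial).
Round 2 — checking thresholds:
  algae: 1 of 2 neighbours < 2, not yet.
  brine shrimp: 3 of 4 neighbours ≥ 3, goes locally extinct.
  nudibranchs: 2 of 2 neighbours ≥ 2, goes locally extinct.
Round 3 — checking thresholds:
  algae: 2 of 2 neighbours ≥ 2, goes locally extinct.
Round 4 — no new extinctions; cascade stops.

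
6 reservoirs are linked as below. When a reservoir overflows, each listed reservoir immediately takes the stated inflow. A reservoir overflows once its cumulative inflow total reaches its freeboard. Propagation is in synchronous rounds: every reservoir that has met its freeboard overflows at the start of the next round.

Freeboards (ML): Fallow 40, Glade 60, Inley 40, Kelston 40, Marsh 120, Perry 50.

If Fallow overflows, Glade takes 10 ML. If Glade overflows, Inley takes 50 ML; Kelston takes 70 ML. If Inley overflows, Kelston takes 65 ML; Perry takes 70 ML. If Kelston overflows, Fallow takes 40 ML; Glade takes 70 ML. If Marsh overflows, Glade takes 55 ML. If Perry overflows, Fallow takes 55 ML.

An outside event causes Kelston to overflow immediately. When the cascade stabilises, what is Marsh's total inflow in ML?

0

Round 1 — Kelston overflows (initial).
  Fallow: +40 → 40 ≥ 40
  Glade: +70 → 70 ≥ 60
Round 2 — Fallow, Glade overflow.
  Inley: +50 → 50 ≥ 40
Round 3 — Inley overflows.
  Perry: +70 → 70 ≥ 50
Round 4 — Perry overflows.
No further overflows.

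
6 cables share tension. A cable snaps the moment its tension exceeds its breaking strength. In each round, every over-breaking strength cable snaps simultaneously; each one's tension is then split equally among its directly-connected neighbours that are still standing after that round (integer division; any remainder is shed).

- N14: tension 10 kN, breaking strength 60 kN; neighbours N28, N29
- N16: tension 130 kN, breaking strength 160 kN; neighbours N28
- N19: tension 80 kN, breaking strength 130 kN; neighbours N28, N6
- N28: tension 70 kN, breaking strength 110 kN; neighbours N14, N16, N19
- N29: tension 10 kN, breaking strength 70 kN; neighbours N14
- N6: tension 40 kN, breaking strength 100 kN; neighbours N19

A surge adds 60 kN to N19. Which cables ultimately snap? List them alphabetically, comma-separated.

N14, N16, N19, N28, N29, N6

Round 1 — N19 at 140 > 130. N19 snaps.
  N19 sheds 140 kN to N28, N6: 70 each.
    N28: 70+70 = 140 > 110
    N6: 40+70 = 110 > 100
Round 2 — N28, N6 snap.
  N28 sheds 140 kN to N14, N16: 70 each.
    N14: 10+70 = 80 > 60
    N16: 130+70 = 200 > 160
  N6 sheds 110 kN: no online neighbours, lost.
Round 3 — N14, N16 snap.
  N14 sheds 80 kN to N29: 80 each.
    N29: 10+80 = 90 > 70
  N16 sheds 200 kN: no online neighbours, lost.
Round 4 — N29 snaps.
  N29 sheds 90 kN: no online neighbours, lost.
No further breaks.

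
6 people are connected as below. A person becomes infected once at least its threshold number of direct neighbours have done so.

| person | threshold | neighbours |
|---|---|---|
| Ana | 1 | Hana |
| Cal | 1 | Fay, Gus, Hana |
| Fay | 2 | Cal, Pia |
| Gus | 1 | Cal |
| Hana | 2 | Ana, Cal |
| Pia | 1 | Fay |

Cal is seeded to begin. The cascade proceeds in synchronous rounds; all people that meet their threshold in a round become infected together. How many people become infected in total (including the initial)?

Round 1 — Cal becomes infected (initial).
Round 2 — checking thresholds:
  Fay: 1 of 2 neighbours < 2, holds.
  Gus: 1 of 1 neighbours ≥ 1, becomes infected.
  Hana: 1 of 2 neighbours < 2, holds.
Round 3 — no new infections; cascade stops.

2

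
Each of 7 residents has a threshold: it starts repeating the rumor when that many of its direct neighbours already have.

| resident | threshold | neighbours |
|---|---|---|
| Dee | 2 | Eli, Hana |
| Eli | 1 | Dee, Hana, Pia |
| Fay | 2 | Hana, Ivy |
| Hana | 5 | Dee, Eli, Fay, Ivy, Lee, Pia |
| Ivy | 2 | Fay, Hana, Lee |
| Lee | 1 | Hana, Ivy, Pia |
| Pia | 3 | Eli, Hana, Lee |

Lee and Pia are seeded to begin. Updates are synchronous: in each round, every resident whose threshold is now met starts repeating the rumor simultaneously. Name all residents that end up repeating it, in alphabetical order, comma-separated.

Eli, Lee, Pia

Round 1 — Lee, Pia start repeating the rumor (initial).
Round 2 — checking thresholds:
  Eli: 1 of 3 neighbours ≥ 1, starts repeating the rumor.
  Hana: 2 of 6 neighbours < 5, not yet.
  Ivy: 1 of 3 neighbours < 2, not yet.
Round 3 — no new spreads; cascade stops.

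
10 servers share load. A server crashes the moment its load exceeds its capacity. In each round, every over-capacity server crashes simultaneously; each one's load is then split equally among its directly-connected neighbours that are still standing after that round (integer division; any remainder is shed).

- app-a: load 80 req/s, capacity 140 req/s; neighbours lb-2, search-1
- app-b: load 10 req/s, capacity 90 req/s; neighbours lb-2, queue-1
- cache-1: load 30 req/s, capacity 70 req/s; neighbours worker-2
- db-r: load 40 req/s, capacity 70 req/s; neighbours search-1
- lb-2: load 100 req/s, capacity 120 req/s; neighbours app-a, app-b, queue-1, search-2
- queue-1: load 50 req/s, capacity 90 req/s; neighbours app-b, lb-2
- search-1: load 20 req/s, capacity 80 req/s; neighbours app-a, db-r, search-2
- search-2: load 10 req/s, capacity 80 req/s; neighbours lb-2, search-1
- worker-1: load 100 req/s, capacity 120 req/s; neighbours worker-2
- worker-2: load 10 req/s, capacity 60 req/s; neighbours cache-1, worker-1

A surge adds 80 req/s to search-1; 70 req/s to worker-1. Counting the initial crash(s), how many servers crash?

5

Round 1 — search-1 at 100 > 80; worker-1 at 170 > 120. search-1, worker-1 crash.
  search-1 sheds 100 req/s to app-a, db-r, search-2: 33 each (1 lost).
    app-a: 80+33 = 113 ≤ 140
    db-r: 40+33 = 73 > 70
    search-2: 10+33 = 43 ≤ 80
  worker-1 sheds 170 req/s to worker-2: 170 each.
    worker-2: 10+170 = 180 > 60
Round 2 — db-r, worker-2 crash.
  db-r sheds 73 req/s: no online neighbours, lost.
  worker-2 sheds 180 req/s to cache-1: 180 each.
    cache-1: 30+180 = 210 > 70
Round 3 — cache-1 crashes.
  cache-1 sheds 210 req/s: no online neighbours, lost.
No further crashes.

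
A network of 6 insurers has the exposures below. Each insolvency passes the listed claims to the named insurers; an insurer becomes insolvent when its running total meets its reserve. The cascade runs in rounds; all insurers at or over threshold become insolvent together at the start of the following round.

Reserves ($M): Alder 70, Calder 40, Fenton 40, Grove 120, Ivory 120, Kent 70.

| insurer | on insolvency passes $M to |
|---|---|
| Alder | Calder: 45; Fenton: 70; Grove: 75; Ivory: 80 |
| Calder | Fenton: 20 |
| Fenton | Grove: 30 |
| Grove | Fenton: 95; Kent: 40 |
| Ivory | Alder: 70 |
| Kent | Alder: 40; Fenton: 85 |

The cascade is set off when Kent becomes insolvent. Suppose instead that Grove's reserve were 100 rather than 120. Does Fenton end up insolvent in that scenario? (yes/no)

yes

With Grove's reserve at 100:
Round 1 — Kent becomes insolvent (initial).
  Alder: +40 → 40 < 70
  Fenton: +85 → 85 ≥ 40
Round 2 — Fenton becomes insolvent.
  Grove: +30 → 30 < 100
No further insolvencies.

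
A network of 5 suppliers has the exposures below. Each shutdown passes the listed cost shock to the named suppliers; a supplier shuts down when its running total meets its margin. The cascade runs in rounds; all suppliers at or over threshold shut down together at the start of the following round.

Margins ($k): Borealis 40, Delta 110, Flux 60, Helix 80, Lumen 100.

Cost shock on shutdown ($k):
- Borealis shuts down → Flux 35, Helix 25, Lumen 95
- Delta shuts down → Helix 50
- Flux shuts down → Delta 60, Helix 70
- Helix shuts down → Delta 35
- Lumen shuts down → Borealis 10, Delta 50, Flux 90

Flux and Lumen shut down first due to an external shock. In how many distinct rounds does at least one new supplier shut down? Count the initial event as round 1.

Round 1 — Flux, Lumen shut down (initial).
  Borealis: +10 → 10 < 40
  Delta: +60+50 → 110 ≥ 110
  Helix: +70 → 70 < 80
Round 2 — Delta shuts down.
  Helix: +50 → 120 ≥ 80
Round 3 — Helix shuts down.
No further shutdowns.

3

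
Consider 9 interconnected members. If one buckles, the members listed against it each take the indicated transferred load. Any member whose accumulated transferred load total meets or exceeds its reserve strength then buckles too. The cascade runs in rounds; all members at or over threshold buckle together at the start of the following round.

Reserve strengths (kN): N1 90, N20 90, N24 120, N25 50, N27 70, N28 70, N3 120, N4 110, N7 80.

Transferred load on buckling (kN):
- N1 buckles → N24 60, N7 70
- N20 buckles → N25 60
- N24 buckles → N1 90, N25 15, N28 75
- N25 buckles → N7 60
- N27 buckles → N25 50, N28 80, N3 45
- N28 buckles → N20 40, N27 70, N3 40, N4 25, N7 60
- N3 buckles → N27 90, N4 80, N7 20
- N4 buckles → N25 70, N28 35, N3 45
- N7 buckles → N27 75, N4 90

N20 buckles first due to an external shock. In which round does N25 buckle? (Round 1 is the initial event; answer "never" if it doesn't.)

Round 1 — N20 buckles (initial).
  N25: +60 → 60 ≥ 50
Round 2 — N25 buckles.
  N7: +60 → 60 < 80
No further bucklings.

2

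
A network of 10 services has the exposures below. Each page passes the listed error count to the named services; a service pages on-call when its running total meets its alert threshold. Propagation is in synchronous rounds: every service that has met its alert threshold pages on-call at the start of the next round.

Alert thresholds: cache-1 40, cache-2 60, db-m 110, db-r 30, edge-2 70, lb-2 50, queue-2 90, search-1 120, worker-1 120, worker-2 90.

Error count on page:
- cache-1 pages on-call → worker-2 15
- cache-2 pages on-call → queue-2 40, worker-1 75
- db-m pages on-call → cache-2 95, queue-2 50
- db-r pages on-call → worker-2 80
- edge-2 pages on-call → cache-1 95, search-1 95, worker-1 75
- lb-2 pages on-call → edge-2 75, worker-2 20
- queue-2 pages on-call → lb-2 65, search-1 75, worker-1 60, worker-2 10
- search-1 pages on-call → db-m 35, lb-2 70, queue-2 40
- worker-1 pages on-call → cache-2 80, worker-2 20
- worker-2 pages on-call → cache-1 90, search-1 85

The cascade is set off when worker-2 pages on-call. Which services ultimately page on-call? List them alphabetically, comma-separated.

cache-1, worker-2

Round 1 — worker-2 pages on-call (initial).
  cache-1: +90 → 90 ≥ 40
  search-1: +85 → 85 < 120
Round 2 — cache-1 pages on-call.
No further pages.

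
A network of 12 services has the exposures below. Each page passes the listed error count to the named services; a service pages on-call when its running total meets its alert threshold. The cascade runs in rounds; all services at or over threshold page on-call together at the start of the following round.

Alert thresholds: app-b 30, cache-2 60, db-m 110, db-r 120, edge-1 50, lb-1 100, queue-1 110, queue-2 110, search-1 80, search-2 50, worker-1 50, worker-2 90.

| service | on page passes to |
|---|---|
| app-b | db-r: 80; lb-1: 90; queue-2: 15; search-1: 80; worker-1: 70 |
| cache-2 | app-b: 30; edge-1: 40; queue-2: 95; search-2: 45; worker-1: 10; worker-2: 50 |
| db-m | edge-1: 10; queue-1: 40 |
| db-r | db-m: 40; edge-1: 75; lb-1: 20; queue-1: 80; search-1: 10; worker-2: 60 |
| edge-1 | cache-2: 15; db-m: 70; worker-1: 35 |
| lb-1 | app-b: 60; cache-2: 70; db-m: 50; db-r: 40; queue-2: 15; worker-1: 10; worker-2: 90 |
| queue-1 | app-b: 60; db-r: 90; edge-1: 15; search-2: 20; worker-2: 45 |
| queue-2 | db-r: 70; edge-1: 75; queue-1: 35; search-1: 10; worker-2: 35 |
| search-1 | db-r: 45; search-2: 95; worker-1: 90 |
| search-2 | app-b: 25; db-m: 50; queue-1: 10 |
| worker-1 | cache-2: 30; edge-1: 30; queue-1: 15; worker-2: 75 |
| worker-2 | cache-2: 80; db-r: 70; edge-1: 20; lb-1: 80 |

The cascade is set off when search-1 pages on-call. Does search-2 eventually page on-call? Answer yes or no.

yes

Round 1 — search-1 pages on-call (initial).
  db-r: +45 → 45 < 120
  search-2: +95 → 95 ≥ 50
  worker-1: +90 → 90 ≥ 50
Round 2 — search-2, worker-1 page on-call.
  app-b: +25 → 25 < 30
  cache-2: +30 → 30 < 60
  db-m: +50 → 50 < 110
  edge-1: +30 → 30 < 50
  queue-1: +10+15 → 25 < 110
  worker-2: +75 → 75 < 90
No further pages.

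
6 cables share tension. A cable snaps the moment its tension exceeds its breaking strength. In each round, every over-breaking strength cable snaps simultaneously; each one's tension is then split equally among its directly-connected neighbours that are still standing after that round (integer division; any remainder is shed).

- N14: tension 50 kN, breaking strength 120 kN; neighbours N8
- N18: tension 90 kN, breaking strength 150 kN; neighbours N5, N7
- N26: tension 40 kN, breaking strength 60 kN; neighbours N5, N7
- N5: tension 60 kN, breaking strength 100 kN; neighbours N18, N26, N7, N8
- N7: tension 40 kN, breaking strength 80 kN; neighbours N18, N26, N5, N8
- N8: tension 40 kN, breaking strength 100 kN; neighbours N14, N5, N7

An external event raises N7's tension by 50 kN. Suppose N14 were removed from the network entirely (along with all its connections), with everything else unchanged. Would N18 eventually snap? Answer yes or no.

With N14 removed:
Round 1 — N7 at 90 > 80. N7 snaps.
  N7 sheds 90 kN to N18, N26, N5, N8: 22 each (2 lost).
    N18: 90+22 = 112 ≤ 150
    N26: 40+22 = 62 > 60
    N5: 60+22 = 82 ≤ 100
    N8: 40+22 = 62 ≤ 100
Round 2 — N26 snaps.
  N26 sheds 62 kN to N5: 62 each.
    N5: 82+62 = 144 > 100
Round 3 — N5 snaps.
  N5 sheds 144 kN to N18, N8: 72 each.
    N18: 112+72 = 184 > 150
    N8: 62+72 = 134 > 100
Round 4 — N18, N8 snap.
  N18 sheds 184 kN: no online neighbours, lost.
  N8 sheds 134 kN: no online neighbours, lost.
No further breaks.

yes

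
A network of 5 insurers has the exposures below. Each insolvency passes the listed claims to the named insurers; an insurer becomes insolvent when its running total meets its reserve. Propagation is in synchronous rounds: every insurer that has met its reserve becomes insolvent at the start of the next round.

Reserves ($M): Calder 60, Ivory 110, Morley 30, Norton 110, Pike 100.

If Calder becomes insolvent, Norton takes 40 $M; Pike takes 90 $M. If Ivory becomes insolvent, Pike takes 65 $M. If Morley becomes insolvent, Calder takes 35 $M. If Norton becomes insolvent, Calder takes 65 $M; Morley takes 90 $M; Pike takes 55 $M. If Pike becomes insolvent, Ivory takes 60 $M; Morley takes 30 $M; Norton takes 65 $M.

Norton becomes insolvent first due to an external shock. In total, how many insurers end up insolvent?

4

Round 1 — Norton becomes insolvent (initial).
  Calder: +65 → 65 ≥ 60
  Morley: +90 → 90 ≥ 30
  Pike: +55 → 55 < 100
Round 2 — Calder, Morley become insolvent.
  Pike: +90 → 145 ≥ 100
Round 3 — Pike becomes insolvent.
  Ivory: +60 → 60 < 110
No further insolvencies.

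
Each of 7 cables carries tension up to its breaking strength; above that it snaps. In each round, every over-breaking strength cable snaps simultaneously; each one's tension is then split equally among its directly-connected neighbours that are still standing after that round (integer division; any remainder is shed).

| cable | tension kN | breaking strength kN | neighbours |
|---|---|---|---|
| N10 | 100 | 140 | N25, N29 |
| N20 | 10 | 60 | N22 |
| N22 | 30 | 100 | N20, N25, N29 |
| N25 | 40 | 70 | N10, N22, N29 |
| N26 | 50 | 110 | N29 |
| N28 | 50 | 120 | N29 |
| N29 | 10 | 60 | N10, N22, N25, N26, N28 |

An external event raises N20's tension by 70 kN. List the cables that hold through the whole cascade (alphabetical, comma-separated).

N26, N28

Round 1 — N20 at 80 > 60. N20 snaps.
  N20 sheds 80 kN to N22: 80 each.
    N22: 30+80 = 110 > 100
Round 2 — N22 snaps.
  N22 sheds 110 kN to N25, N29: 55 each.
    N25: 40+55 = 95 > 70
    N29: 10+55 = 65 > 60
Round 3 — N25, N29 snap.
  N25 sheds 95 kN to N10: 95 each.
    N10: 100+95 = 195 > 140
  N29 sheds 65 kN to N10, N26, N28: 21 each (2 lost).
    N10: 195+21 = 216 > 140
    N26: 50+21 = 71 ≤ 110
    N28: 50+21 = 71 ≤ 120
Round 4 — N10 snaps.
  N10 sheds 216 kN: no online neighbours, lost.
No further breaks.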